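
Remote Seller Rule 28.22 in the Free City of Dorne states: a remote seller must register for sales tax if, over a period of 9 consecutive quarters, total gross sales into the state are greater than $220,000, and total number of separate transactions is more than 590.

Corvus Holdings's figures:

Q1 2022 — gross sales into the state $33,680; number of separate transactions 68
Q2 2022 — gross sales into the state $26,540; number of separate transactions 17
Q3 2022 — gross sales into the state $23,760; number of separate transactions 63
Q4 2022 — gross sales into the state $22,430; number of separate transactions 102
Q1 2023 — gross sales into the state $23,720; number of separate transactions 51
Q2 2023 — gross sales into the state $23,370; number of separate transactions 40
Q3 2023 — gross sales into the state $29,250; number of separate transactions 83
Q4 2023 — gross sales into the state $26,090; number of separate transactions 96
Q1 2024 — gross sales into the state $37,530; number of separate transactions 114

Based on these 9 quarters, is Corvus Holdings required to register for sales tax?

Total gross sales into the state: $33,680 + $26,540 + $23,760 + $22,430 + $23,720 + $23,370 + $29,250 + $26,090 + $37,530 = $246,370 (> $220,000).
Total number of separate transactions: 68 + 17 + 63 + 102 + 51 + 40 + 83 + 96 + 114 = 634 (> 590).
The test is 'and': both thresholds are exceeded.

Yes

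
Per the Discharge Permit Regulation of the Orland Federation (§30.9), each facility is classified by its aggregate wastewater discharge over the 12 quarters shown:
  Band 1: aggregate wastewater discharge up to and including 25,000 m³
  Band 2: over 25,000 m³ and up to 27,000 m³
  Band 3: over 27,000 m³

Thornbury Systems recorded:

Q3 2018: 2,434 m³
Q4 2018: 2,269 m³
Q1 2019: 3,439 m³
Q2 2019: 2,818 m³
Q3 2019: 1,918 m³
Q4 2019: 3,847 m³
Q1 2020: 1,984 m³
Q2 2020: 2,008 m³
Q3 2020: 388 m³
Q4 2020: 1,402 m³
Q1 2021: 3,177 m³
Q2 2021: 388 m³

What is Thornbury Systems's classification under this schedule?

Band 2

Aggregate wastewater discharge: 2,434 m³ + 2,269 m³ + 3,439 m³ + 2,818 m³ + 1,918 m³ + 3,847 m³ + 1,984 m³ + 2,008 m³ + 388 m³ + 1,402 m³ + 3,177 m³ + 388 m³ = 26,072 m³.
25,000 m³ < 26,072 m³ ≤ 27,000 m³, so Band 2 applies.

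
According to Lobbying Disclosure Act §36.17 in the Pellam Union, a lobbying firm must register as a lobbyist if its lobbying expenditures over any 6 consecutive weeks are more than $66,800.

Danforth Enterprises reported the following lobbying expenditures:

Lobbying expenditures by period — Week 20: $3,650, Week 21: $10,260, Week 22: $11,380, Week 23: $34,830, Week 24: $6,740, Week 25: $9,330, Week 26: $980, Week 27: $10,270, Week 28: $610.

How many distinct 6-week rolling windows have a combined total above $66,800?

3

Week 20–Week 25: $3,650 + $10,260 + $11,380 + $34,830 + $6,740 + $9,330 = $76,190 (over)
Week 21–Week 26: $10,260 + $11,380 + $34,830 + $6,740 + $9,330 + $980 = $73,520 (over)
Week 22–Week 27: $11,380 + $34,830 + $6,740 + $9,330 + $980 + $10,270 = $73,530 (over)
Week 23–Week 28: $34,830 + $6,740 + $9,330 + $980 + $10,270 + $610 = $62,760 (under)
3 windows exceed the threshold.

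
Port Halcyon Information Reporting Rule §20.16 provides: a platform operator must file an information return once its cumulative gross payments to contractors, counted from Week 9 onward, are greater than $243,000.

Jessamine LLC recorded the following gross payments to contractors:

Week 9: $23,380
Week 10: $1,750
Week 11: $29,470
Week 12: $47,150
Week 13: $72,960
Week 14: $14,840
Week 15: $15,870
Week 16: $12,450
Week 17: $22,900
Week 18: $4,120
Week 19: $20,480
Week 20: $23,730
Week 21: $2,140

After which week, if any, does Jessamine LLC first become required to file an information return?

Week 18

Through Week 9: $23,380
Through Week 10: $25,130
Through Week 11: $54,600
Through Week 12: $101,750
Through Week 13: $174,710
Through Week 14: $189,550
Through Week 15: $205,420
Through Week 16: $217,870
Through Week 17: $240,770
Through Week 18: $244,890 ← exceeds threshold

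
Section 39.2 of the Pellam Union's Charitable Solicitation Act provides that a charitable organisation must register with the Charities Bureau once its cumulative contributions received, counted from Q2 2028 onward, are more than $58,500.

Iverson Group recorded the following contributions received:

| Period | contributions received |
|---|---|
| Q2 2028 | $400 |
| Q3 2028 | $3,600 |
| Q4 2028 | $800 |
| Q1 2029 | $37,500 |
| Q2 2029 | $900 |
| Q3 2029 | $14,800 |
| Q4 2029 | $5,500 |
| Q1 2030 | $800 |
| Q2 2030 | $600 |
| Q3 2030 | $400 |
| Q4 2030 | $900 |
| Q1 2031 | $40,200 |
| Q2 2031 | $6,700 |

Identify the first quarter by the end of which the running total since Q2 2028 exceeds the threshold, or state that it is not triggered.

Q4 2029

Through Q2 2028: $400
Through Q3 2028: $4,000
Through Q4 2028: $4,800
Through Q1 2029: $42,300
Through Q2 2029: $43,200
Through Q3 2029: $58,000
Through Q4 2029: $63,500 ← exceeds threshold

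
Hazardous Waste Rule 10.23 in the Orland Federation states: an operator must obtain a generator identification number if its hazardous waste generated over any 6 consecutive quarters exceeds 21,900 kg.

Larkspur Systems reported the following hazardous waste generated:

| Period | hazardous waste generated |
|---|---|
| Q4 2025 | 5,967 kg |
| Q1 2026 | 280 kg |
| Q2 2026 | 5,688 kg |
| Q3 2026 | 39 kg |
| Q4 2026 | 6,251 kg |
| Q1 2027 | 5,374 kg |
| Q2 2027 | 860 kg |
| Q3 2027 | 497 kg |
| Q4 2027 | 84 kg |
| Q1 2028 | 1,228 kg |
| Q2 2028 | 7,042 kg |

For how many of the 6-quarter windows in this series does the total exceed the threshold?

1

Q4 2025–Q1 2027: 5,967 kg + 280 kg + 5,688 kg + 39 kg + 6,251 kg + 5,374 kg = 23,599 kg (over)
Q1 2026–Q2 2027: 280 kg + 5,688 kg + 39 kg + 6,251 kg + 5,374 kg + 860 kg = 18,492 kg (under)
Q2 2026–Q3 2027: 5,688 kg + 39 kg + 6,251 kg + 5,374 kg + 860 kg + 497 kg = 18,709 kg (under)
Q3 2026–Q4 2027: 39 kg + 6,251 kg + 5,374 kg + 860 kg + 497 kg + 84 kg = 13,105 kg (under)
Q4 2026–Q1 2028: 6,251 kg + 5,374 kg + 860 kg + 497 kg + 84 kg + 1,228 kg = 14,294 kg (under)
Q1 2027–Q2 2028: 5,374 kg + 860 kg + 497 kg + 84 kg + 1,228 kg + 7,042 kg = 15,085 kg (under)
1 window exceeds the threshold.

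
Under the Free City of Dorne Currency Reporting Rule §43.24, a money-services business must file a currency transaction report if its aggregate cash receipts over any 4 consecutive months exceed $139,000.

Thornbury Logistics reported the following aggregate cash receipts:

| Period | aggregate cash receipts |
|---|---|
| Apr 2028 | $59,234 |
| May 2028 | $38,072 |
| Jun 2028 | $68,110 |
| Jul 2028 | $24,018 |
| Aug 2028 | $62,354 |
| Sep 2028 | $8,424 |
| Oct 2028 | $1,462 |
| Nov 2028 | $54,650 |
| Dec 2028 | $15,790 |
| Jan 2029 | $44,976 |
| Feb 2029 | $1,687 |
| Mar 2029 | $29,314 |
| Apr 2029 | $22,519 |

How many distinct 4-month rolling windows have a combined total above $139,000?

Apr 2028–Jul 2028: $59,234 + $38,072 + $68,110 + $24,018 = $189,434 (over)
May 2028–Aug 2028: $38,072 + $68,110 + $24,018 + $62,354 = $192,554 (over)
Jun 2028–Sep 2028: $68,110 + $24,018 + $62,354 + $8,424 = $162,906 (over)
Jul 2028–Oct 2028: $24,018 + $62,354 + $8,424 + $1,462 = $96,258 (under)
Aug 2028–Nov 2028: $62,354 + $8,424 + $1,462 + $54,650 = $126,890 (under)
Sep 2028–Dec 2028: $8,424 + $1,462 + $54,650 + $15,790 = $80,326 (under)
Oct 2028–Jan 2029: $1,462 + $54,650 + $15,790 + $44,976 = $116,878 (under)
Nov 2028–Feb 2029: $54,650 + $15,790 + $44,976 + $1,687 = $117,103 (under)
Dec 2028–Mar 2029: $15,790 + $44,976 + $1,687 + $29,314 = $91,767 (under)
Jan 2029–Apr 2029: $44,976 + $1,687 + $29,314 + $22,519 = $98,496 (under)
3 windows exceed the threshold.

3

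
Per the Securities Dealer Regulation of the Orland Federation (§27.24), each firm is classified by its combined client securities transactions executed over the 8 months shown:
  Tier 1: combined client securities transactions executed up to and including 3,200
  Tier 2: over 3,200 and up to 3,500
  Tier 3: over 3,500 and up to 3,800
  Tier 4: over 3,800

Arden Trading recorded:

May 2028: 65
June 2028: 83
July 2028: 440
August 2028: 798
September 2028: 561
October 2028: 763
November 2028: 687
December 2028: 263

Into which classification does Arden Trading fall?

Combined client securities transactions executed: 65 + 83 + 440 + 798 + 561 + 763 + 687 + 263 = 3,660.
3,500 < 3,660 ≤ 3,800, so Tier 3 applies.

Tier 3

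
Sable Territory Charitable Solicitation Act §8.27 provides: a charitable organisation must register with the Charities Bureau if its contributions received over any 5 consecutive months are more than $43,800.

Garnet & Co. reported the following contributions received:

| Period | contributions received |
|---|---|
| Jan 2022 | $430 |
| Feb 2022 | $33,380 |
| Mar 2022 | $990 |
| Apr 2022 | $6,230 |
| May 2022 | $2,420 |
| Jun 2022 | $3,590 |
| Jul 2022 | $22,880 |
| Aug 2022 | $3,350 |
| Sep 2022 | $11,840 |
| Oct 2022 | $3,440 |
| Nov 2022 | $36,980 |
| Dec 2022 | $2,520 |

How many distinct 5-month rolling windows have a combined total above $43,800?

Jan 2022–May 2022: $430 + $33,380 + $990 + $6,230 + $2,420 = $43,450 (under)
Feb 2022–Jun 2022: $33,380 + $990 + $6,230 + $2,420 + $3,590 = $46,610 (over)
Mar 2022–Jul 2022: $990 + $6,230 + $2,420 + $3,590 + $22,880 = $36,110 (under)
Apr 2022–Aug 2022: $6,230 + $2,420 + $3,590 + $22,880 + $3,350 = $38,470 (under)
May 2022–Sep 2022: $2,420 + $3,590 + $22,880 + $3,350 + $11,840 = $44,080 (over)
Jun 2022–Oct 2022: $3,590 + $22,880 + $3,350 + $11,840 + $3,440 = $45,100 (over)
Jul 2022–Nov 2022: $22,880 + $3,350 + $11,840 + $3,440 + $36,980 = $78,490 (over)
Aug 2022–Dec 2022: $3,350 + $11,840 + $3,440 + $36,980 + $2,520 = $58,130 (over)
5 windows exceed the threshold.

5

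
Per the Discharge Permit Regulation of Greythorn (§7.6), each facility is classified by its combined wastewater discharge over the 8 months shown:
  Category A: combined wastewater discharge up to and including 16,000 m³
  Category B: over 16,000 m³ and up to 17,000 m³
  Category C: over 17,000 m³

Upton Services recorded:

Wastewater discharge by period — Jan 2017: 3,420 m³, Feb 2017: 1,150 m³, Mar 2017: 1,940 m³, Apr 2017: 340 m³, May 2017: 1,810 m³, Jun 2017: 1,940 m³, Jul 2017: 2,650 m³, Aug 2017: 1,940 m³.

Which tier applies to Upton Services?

Category A

Combined wastewater discharge: 3,420 m³ + 1,150 m³ + 1,940 m³ + 340 m³ + 1,810 m³ + 1,940 m³ + 2,650 m³ + 1,940 m³ = 15,190 m³.
15,190 m³ ≤ 16,000 m³, so Category A applies.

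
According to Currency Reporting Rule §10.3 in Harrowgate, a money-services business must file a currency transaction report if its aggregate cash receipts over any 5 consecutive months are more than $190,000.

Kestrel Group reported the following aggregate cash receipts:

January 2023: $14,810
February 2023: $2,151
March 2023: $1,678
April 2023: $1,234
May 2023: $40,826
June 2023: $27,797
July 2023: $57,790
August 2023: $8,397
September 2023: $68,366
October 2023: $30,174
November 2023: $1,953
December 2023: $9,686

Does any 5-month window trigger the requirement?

Yes

January 2023–May 2023: $14,810 + $2,151 + $1,678 + $1,234 + $40,826 = $60,699 (under)
February 2023–June 2023: $2,151 + $1,678 + $1,234 + $40,826 + $27,797 = $73,686 (under)
March 2023–July 2023: $1,678 + $1,234 + $40,826 + $27,797 + $57,790 = $129,325 (under)
April 2023–August 2023: $1,234 + $40,826 + $27,797 + $57,790 + $8,397 = $136,044 (under)
May 2023–September 2023: $40,826 + $27,797 + $57,790 + $8,397 + $68,366 = $203,176 (over)
June 2023–October 2023: $27,797 + $57,790 + $8,397 + $68,366 + $30,174 = $192,524 (over)
July 2023–November 2023: $57,790 + $8,397 + $68,366 + $30,174 + $1,953 = $166,680 (under)
August 2023–December 2023: $8,397 + $68,366 + $30,174 + $1,953 + $9,686 = $118,576 (under)
At least one window exceeds $190,000.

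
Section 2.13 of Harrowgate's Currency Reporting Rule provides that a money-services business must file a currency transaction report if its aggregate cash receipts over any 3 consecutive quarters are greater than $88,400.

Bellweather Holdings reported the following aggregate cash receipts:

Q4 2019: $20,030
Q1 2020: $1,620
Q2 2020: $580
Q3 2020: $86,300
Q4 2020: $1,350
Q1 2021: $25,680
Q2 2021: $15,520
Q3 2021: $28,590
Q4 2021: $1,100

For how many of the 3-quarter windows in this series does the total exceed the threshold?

Q4 2019–Q2 2020: $20,030 + $1,620 + $580 = $22,230 (under)
Q1 2020–Q3 2020: $1,620 + $580 + $86,300 = $88,500 (over)
Q2 2020–Q4 2020: $580 + $86,300 + $1,350 = $88,230 (under)
Q3 2020–Q1 2021: $86,300 + $1,350 + $25,680 = $113,330 (over)
Q4 2020–Q2 2021: $1,350 + $25,680 + $15,520 = $42,550 (under)
Q1 2021–Q3 2021: $25,680 + $15,520 + $28,590 = $69,790 (under)
Q2 2021–Q4 2021: $15,520 + $28,590 + $1,100 = $45,210 (under)
2 windows exceed the threshold.

2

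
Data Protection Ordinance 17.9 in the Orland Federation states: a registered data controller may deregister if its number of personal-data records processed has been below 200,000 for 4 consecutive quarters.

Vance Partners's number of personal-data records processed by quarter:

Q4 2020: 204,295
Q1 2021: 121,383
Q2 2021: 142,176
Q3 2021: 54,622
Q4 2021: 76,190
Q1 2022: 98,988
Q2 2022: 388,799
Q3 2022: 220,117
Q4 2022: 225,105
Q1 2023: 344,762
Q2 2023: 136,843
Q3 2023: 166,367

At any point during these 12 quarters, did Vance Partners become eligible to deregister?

Quarters below 200,000: Q1 2021, Q2 2021, Q3 2021, Q4 2021, Q1 2022, Q2 2023, Q3 2023.
Longest run of consecutive quarters below the threshold: 5.
5 ≥ 4, so Vance Partners became eligible.

Yes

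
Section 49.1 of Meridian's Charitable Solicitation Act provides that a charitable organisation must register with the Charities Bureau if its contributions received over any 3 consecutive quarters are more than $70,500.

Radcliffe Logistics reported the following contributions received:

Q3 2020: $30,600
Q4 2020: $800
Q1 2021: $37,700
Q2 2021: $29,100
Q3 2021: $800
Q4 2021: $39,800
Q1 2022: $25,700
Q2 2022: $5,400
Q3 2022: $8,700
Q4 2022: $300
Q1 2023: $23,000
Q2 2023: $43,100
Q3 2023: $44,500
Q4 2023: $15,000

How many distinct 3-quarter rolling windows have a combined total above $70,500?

3

Q3 2020–Q1 2021: $30,600 + $800 + $37,700 = $69,100 (under)
Q4 2020–Q2 2021: $800 + $37,700 + $29,100 = $67,600 (under)
Q1 2021–Q3 2021: $37,700 + $29,100 + $800 = $67,600 (under)
Q2 2021–Q4 2021: $29,100 + $800 + $39,800 = $69,700 (under)
Q3 2021–Q1 2022: $800 + $39,800 + $25,700 = $66,300 (under)
Q4 2021–Q2 2022: $39,800 + $25,700 + $5,400 = $70,900 (over)
Q1 2022–Q3 2022: $25,700 + $5,400 + $8,700 = $39,800 (under)
Q2 2022–Q4 2022: $5,400 + $8,700 + $300 = $14,400 (under)
Q3 2022–Q1 2023: $8,700 + $300 + $23,000 = $32,000 (under)
Q4 2022–Q2 2023: $300 + $23,000 + $43,100 = $66,400 (under)
Q1 2023–Q3 2023: $23,000 + $43,100 + $44,500 = $110,600 (over)
Q2 2023–Q4 2023: $43,100 + $44,500 + $15,000 = $102,600 (over)
3 windows exceed the threshold.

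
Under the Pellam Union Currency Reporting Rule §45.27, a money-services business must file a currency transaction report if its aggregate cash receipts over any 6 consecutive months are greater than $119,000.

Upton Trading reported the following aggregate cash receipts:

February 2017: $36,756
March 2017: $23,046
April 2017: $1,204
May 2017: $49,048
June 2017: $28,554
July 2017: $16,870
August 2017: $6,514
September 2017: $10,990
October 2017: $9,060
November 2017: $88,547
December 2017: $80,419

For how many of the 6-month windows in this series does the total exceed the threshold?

5

February 2017–July 2017: $36,756 + $23,046 + $1,204 + $49,048 + $28,554 + $16,870 = $155,478 (over)
March 2017–August 2017: $23,046 + $1,204 + $49,048 + $28,554 + $16,870 + $6,514 = $125,236 (over)
April 2017–September 2017: $1,204 + $49,048 + $28,554 + $16,870 + $6,514 + $10,990 = $113,180 (under)
May 2017–October 2017: $49,048 + $28,554 + $16,870 + $6,514 + $10,990 + $9,060 = $121,036 (over)
June 2017–November 2017: $28,554 + $16,870 + $6,514 + $10,990 + $9,060 + $88,547 = $160,535 (over)
July 2017–December 2017: $16,870 + $6,514 + $10,990 + $9,060 + $88,547 + $80,419 = $212,400 (over)
5 windows exceed the threshold.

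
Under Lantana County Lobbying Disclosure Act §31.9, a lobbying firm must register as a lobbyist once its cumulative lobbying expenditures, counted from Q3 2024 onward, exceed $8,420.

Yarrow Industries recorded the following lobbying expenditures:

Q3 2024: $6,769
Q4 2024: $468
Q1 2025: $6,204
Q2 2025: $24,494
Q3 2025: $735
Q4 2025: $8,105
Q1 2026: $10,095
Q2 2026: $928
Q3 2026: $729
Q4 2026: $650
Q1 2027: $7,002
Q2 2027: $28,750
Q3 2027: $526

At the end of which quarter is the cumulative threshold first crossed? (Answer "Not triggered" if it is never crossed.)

Q1 2025

Through Q3 2024: $6,769
Through Q4 2024: $7,237
Through Q1 2025: $13,441 ← exceeds threshold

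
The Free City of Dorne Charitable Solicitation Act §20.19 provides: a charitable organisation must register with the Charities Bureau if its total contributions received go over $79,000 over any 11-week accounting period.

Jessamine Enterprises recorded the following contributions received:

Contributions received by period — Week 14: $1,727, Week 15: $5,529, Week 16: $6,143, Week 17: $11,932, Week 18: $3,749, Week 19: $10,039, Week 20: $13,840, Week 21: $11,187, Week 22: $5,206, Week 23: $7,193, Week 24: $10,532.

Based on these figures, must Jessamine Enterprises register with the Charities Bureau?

Yes

Total contributions received: $1,727 + $5,529 + $6,143 + $11,932 + $3,749 + $10,039 + $13,840 + $11,187 + $5,206 + $7,193 + $10,532 = $87,077.
$87,077 > $79,000, so the threshold is exceeded.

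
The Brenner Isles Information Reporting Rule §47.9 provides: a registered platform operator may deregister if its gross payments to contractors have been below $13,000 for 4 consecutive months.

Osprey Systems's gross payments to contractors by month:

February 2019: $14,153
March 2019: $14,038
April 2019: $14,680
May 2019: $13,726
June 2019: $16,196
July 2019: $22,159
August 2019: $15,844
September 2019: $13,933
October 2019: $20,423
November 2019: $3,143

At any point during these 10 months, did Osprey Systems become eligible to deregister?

No

Months below $13,000: November 2019.
Longest run of consecutive months below the threshold: 1.
1 < 4, so Osprey Systems never became eligible.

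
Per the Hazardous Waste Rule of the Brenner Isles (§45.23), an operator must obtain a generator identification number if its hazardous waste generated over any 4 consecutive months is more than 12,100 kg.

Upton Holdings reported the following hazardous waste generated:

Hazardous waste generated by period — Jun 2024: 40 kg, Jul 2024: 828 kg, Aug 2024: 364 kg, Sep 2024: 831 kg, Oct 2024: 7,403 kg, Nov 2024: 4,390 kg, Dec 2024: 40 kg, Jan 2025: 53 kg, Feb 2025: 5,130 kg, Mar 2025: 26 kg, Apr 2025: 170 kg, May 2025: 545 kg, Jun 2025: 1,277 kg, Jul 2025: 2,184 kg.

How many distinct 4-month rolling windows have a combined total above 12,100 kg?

Jun 2024–Sep 2024: 40 kg + 828 kg + 364 kg + 831 kg = 2,063 kg (under)
Jul 2024–Oct 2024: 828 kg + 364 kg + 831 kg + 7,403 kg = 9,426 kg (under)
Aug 2024–Nov 2024: 364 kg + 831 kg + 7,403 kg + 4,390 kg = 12,988 kg (over)
Sep 2024–Dec 2024: 831 kg + 7,403 kg + 4,390 kg + 40 kg = 12,664 kg (over)
Oct 2024–Jan 2025: 7,403 kg + 4,390 kg + 40 kg + 53 kg = 11,886 kg (under)
Nov 2024–Feb 2025: 4,390 kg + 40 kg + 53 kg + 5,130 kg = 9,613 kg (under)
Dec 2024–Mar 2025: 40 kg + 53 kg + 5,130 kg + 26 kg = 5,249 kg (under)
Jan 2025–Apr 2025: 53 kg + 5,130 kg + 26 kg + 170 kg = 5,379 kg (under)
Feb 2025–May 2025: 5,130 kg + 26 kg + 170 kg + 545 kg = 5,871 kg (under)
Mar 2025–Jun 2025: 26 kg + 170 kg + 545 kg + 1,277 kg = 2,018 kg (under)
Apr 2025–Jul 2025: 170 kg + 545 kg + 1,277 kg + 2,184 kg = 4,176 kg (under)
2 windows exceed the threshold.

2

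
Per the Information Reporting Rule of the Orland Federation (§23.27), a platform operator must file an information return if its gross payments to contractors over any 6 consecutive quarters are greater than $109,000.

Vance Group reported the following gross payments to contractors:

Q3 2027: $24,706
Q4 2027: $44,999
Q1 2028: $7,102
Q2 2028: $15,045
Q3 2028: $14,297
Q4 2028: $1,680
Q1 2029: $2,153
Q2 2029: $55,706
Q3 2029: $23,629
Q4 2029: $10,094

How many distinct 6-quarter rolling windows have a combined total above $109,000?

Q3 2027–Q4 2028: $24,706 + $44,999 + $7,102 + $15,045 + $14,297 + $1,680 = $107,829 (under)
Q4 2027–Q1 2029: $44,999 + $7,102 + $15,045 + $14,297 + $1,680 + $2,153 = $85,276 (under)
Q1 2028–Q2 2029: $7,102 + $15,045 + $14,297 + $1,680 + $2,153 + $55,706 = $95,983 (under)
Q2 2028–Q3 2029: $15,045 + $14,297 + $1,680 + $2,153 + $55,706 + $23,629 = $112,510 (over)
Q3 2028–Q4 2029: $14,297 + $1,680 + $2,153 + $55,706 + $23,629 + $10,094 = $107,559 (under)
1 window exceeds the threshold.

1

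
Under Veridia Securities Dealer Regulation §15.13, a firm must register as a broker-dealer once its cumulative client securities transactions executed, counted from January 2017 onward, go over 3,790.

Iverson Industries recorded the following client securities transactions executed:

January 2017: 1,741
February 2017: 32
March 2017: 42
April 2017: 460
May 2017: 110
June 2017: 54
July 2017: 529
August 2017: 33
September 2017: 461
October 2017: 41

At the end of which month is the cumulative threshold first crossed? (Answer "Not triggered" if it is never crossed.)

Not triggered

Through January 2017: 1,741
Through February 2017: 1,773
Through March 2017: 1,815
Through April 2017: 2,275
Through May 2017: 2,385
Through June 2017: 2,439
Through July 2017: 2,968
Through August 2017: 3,001
Through September 2017: 3,462
Through October 2017: 3,503
Final cumulative total 3,503 ≤ 3,790; the threshold is never exceeded.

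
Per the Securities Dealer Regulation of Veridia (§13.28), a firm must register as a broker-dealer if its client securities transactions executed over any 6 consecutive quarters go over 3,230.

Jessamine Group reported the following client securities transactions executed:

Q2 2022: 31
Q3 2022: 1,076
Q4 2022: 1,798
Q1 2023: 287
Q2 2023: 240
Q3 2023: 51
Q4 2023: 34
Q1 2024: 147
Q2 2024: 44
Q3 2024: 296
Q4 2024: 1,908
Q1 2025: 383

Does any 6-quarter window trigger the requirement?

Q2 2022–Q3 2023: 31 + 1,076 + 1,798 + 287 + 240 + 51 = 3,483 (over)
Q3 2022–Q4 2023: 1,076 + 1,798 + 287 + 240 + 51 + 34 = 3,486 (over)
Q4 2022–Q1 2024: 1,798 + 287 + 240 + 51 + 34 + 147 = 2,557 (under)
Q1 2023–Q2 2024: 287 + 240 + 51 + 34 + 147 + 44 = 803 (under)
Q2 2023–Q3 2024: 240 + 51 + 34 + 147 + 44 + 296 = 812 (under)
Q3 2023–Q4 2024: 51 + 34 + 147 + 44 + 296 + 1,908 = 2,480 (under)
Q4 2023–Q1 2025: 34 + 147 + 44 + 296 + 1,908 + 383 = 2,812 (under)
At least one window exceeds 3,230.

Yes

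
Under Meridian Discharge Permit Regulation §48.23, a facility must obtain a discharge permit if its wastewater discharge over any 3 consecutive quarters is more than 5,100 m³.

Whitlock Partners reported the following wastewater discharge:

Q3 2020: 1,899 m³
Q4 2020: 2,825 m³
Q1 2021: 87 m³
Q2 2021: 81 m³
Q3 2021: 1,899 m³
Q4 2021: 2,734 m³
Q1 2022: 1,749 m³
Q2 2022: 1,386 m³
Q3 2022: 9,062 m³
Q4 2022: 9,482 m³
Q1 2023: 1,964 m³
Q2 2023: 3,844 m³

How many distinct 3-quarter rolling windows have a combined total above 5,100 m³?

6

Q3 2020–Q1 2021: 1,899 m³ + 2,825 m³ + 87 m³ = 4,811 m³ (under)
Q4 2020–Q2 2021: 2,825 m³ + 87 m³ + 81 m³ = 2,993 m³ (under)
Q1 2021–Q3 2021: 87 m³ + 81 m³ + 1,899 m³ = 2,067 m³ (under)
Q2 2021–Q4 2021: 81 m³ + 1,899 m³ + 2,734 m³ = 4,714 m³ (under)
Q3 2021–Q1 2022: 1,899 m³ + 2,734 m³ + 1,749 m³ = 6,382 m³ (over)
Q4 2021–Q2 2022: 2,734 m³ + 1,749 m³ + 1,386 m³ = 5,869 m³ (over)
Q1 2022–Q3 2022: 1,749 m³ + 1,386 m³ + 9,062 m³ = 12,197 m³ (over)
Q2 2022–Q4 2022: 1,386 m³ + 9,062 m³ + 9,482 m³ = 19,930 m³ (over)
Q3 2022–Q1 2023: 9,062 m³ + 9,482 m³ + 1,964 m³ = 20,508 m³ (over)
Q4 2022–Q2 2023: 9,482 m³ + 1,964 m³ + 3,844 m³ = 15,290 m³ (over)
6 windows exceed the threshold.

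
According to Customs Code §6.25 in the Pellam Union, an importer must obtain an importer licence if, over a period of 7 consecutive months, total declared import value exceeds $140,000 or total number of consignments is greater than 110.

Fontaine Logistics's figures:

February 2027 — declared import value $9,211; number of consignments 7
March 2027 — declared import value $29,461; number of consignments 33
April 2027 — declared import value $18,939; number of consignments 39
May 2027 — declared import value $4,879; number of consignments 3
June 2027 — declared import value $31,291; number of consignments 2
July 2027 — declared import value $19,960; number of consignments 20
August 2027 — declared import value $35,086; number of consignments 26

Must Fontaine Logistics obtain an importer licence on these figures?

Total declared import value: $9,211 + $29,461 + $18,939 + $4,879 + $31,291 + $19,960 + $35,086 = $148,827 (> $140,000).
Total number of consignments: 7 + 33 + 39 + 3 + 2 + 20 + 26 = 130 (> 110).
The test is 'or': at least one threshold is exceeded.

Yes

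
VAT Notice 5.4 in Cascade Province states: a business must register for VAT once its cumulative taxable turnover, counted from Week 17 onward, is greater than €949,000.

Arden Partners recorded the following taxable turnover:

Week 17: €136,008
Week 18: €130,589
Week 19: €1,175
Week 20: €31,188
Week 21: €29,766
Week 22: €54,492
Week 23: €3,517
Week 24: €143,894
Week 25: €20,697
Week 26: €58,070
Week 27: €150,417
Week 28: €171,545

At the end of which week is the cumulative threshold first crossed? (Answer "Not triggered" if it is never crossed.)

Through Week 17: €136,008
Through Week 18: €266,597
Through Week 19: €267,772
Through Week 20: €298,960
Through Week 21: €328,726
Through Week 22: €383,218
Through Week 23: €386,735
Through Week 24: €530,629
Through Week 25: €551,326
Through Week 26: €609,396
Through Week 27: €759,813
Through Week 28: €931,358
Final cumulative total €931,358 ≤ €949,000; the threshold is never exceeded.

Not triggered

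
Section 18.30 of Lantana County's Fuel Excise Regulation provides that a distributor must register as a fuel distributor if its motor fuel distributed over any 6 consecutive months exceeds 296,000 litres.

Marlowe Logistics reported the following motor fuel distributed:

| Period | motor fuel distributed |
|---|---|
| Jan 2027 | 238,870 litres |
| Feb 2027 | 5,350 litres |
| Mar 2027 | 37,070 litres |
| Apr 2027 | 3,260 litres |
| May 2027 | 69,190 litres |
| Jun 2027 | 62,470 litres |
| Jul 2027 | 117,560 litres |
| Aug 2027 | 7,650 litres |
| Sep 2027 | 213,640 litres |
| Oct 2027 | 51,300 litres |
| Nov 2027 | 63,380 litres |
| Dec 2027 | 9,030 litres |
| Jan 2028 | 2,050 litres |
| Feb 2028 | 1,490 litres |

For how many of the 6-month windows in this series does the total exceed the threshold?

8

Jan 2027–Jun 2027: 238,870 litres + 5,350 litres + 37,070 litres + 3,260 litres + 69,190 litres + 62,470 litres = 416,210 litres (over)
Feb 2027–Jul 2027: 5,350 litres + 37,070 litres + 3,260 litres + 69,190 litres + 62,470 litres + 117,560 litres = 294,900 litres (under)
Mar 2027–Aug 2027: 37,070 litres + 3,260 litres + 69,190 litres + 62,470 litres + 117,560 litres + 7,650 litres = 297,200 litres (over)
Apr 2027–Sep 2027: 3,260 litres + 69,190 litres + 62,470 litres + 117,560 litres + 7,650 litres + 213,640 litres = 473,770 litres (over)
May 2027–Oct 2027: 69,190 litres + 62,470 litres + 117,560 litres + 7,650 litres + 213,640 litres + 51,300 litres = 521,810 litres (over)
Jun 2027–Nov 2027: 62,470 litres + 117,560 litres + 7,650 litres + 213,640 litres + 51,300 litres + 63,380 litres = 516,000 litres (over)
Jul 2027–Dec 2027: 117,560 litres + 7,650 litres + 213,640 litres + 51,300 litres + 63,380 litres + 9,030 litres = 462,560 litres (over)
Aug 2027–Jan 2028: 7,650 litres + 213,640 litres + 51,300 litres + 63,380 litres + 9,030 litres + 2,050 litres = 347,050 litres (over)
Sep 2027–Feb 2028: 213,640 litres + 51,300 litres + 63,380 litres + 9,030 litres + 2,050 litres + 1,490 litres = 340,890 litres (over)
8 windows exceed the threshold.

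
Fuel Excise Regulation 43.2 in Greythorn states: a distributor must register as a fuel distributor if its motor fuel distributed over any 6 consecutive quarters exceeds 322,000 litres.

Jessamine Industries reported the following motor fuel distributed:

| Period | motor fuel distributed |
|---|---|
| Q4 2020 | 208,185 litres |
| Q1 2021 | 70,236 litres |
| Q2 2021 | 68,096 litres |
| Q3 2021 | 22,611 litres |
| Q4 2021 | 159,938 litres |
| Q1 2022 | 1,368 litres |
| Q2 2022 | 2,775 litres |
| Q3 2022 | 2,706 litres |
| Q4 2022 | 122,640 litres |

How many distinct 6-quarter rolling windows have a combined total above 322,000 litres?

2

Q4 2020–Q1 2022: 208,185 litres + 70,236 litres + 68,096 litres + 22,611 litres + 159,938 litres + 1,368 litres = 530,434 litres (over)
Q1 2021–Q2 2022: 70,236 litres + 68,096 litres + 22,611 litres + 159,938 litres + 1,368 litres + 2,775 litres = 325,024 litres (over)
Q2 2021–Q3 2022: 68,096 litres + 22,611 litres + 159,938 litres + 1,368 litres + 2,775 litres + 2,706 litres = 257,494 litres (under)
Q3 2021–Q4 2022: 22,611 litres + 159,938 litres + 1,368 litres + 2,775 litres + 2,706 litres + 122,640 litres = 312,038 litres (under)
2 windows exceed the threshold.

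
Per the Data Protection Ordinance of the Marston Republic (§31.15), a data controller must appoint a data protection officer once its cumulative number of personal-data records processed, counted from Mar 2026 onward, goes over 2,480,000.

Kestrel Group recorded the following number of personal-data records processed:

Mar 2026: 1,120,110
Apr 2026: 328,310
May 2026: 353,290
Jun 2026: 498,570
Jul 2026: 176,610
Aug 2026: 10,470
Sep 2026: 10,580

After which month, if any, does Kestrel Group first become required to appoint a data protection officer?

Through Mar 2026: 1,120,110
Through Apr 2026: 1,448,420
Through May 2026: 1,801,710
Through Jun 2026: 2,300,280
Through Jul 2026: 2,476,890
Through Aug 2026: 2,487,360 ← exceeds threshold

Aug 2026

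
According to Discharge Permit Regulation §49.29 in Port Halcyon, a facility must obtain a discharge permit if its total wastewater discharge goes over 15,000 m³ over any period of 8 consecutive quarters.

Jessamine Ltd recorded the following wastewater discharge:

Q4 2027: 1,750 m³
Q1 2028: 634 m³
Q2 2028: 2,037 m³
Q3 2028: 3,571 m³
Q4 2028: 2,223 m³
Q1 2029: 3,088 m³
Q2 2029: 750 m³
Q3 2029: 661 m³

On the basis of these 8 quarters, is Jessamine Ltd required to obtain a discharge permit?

No

Total wastewater discharge: 1,750 m³ + 634 m³ + 2,037 m³ + 3,571 m³ + 2,223 m³ + 3,088 m³ + 750 m³ + 661 m³ = 14,714 m³.
14,714 m³ ≤ 15,000 m³, so the threshold is not exceeded.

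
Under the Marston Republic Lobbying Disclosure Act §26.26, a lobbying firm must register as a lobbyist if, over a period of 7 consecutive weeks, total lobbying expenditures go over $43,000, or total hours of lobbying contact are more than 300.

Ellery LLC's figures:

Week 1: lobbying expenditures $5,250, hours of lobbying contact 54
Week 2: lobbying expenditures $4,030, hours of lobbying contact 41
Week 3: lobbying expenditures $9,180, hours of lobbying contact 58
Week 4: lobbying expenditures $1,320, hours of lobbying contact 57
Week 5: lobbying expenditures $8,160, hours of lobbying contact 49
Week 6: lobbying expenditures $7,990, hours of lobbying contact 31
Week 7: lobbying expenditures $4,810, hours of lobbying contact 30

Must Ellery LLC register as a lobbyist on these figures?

Yes

Total lobbying expenditures: $5,250 + $4,030 + $9,180 + $1,320 + $8,160 + $7,990 + $4,810 = $40,740 (≤ $43,000).
Total hours of lobbying contact: 54 + 41 + 58 + 57 + 49 + 31 + 30 = 320 (> 300).
The test is 'or': at least one threshold is exceeded.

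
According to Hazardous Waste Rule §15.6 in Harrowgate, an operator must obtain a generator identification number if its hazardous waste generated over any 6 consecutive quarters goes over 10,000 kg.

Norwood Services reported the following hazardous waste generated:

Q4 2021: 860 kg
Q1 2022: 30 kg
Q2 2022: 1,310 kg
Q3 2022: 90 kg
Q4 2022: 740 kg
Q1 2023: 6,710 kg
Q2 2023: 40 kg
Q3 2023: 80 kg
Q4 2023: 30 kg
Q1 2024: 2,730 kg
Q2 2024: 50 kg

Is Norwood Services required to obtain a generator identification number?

Yes

Q4 2021–Q1 2023: 860 kg + 30 kg + 1,310 kg + 90 kg + 740 kg + 6,710 kg = 9,740 kg (under)
Q1 2022–Q2 2023: 30 kg + 1,310 kg + 90 kg + 740 kg + 6,710 kg + 40 kg = 8,920 kg (under)
Q2 2022–Q3 2023: 1,310 kg + 90 kg + 740 kg + 6,710 kg + 40 kg + 80 kg = 8,970 kg (under)
Q3 2022–Q4 2023: 90 kg + 740 kg + 6,710 kg + 40 kg + 80 kg + 30 kg = 7,690 kg (under)
Q4 2022–Q1 2024: 740 kg + 6,710 kg + 40 kg + 80 kg + 30 kg + 2,730 kg = 10,330 kg (over)
Q1 2023–Q2 2024: 6,710 kg + 40 kg + 80 kg + 30 kg + 2,730 kg + 50 kg = 9,640 kg (under)
At least one window exceeds 10,000 kg.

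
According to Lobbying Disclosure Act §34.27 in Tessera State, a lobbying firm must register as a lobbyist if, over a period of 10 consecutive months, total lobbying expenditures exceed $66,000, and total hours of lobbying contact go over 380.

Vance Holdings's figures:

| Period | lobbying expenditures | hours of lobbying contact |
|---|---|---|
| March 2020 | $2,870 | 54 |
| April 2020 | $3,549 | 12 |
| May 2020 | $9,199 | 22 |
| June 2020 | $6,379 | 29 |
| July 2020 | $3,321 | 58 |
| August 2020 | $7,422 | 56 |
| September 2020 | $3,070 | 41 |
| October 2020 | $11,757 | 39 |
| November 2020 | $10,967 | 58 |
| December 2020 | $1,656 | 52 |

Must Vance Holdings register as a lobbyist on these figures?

No

Total lobbying expenditures: $2,870 + $3,549 + $9,199 + $6,379 + $3,321 + $7,422 + $3,070 + $11,757 + $10,967 + $1,656 = $60,190 (≤ $66,000).
Total hours of lobbying contact: 54 + 12 + 22 + 29 + 58 + 56 + 41 + 39 + 58 + 52 = 421 (> 380).
The test is 'and': the rule requires both, and at least one is not exceeded.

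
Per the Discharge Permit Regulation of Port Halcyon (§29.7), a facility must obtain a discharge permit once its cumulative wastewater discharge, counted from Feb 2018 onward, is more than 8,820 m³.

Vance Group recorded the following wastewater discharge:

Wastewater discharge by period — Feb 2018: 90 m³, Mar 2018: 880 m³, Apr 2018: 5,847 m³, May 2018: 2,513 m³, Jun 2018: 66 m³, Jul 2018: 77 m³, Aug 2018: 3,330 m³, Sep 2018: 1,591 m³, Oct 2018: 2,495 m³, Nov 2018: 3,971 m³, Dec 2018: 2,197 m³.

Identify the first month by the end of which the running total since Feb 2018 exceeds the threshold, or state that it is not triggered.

May 2018

Through Feb 2018: 90 m³
Through Mar 2018: 970 m³
Through Apr 2018: 6,817 m³
Through May 2018: 9,330 m³ ← exceeds threshold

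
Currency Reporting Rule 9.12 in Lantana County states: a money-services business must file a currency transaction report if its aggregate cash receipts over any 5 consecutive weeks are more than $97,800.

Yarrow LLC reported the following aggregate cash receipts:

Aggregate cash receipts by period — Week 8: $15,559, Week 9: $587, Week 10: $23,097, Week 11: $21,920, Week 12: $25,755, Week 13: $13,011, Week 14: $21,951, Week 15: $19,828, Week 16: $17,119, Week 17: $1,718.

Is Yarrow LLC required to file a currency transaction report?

Yes

Week 8–Week 12: $15,559 + $587 + $23,097 + $21,920 + $25,755 = $86,918 (under)
Week 9–Week 13: $587 + $23,097 + $21,920 + $25,755 + $13,011 = $84,370 (under)
Week 10–Week 14: $23,097 + $21,920 + $25,755 + $13,011 + $21,951 = $105,734 (over)
Week 11–Week 15: $21,920 + $25,755 + $13,011 + $21,951 + $19,828 = $102,465 (over)
Week 12–Week 16: $25,755 + $13,011 + $21,951 + $19,828 + $17,119 = $97,664 (under)
Week 13–Week 17: $13,011 + $21,951 + $19,828 + $17,119 + $1,718 = $73,627 (under)
At least one window exceeds $97,800.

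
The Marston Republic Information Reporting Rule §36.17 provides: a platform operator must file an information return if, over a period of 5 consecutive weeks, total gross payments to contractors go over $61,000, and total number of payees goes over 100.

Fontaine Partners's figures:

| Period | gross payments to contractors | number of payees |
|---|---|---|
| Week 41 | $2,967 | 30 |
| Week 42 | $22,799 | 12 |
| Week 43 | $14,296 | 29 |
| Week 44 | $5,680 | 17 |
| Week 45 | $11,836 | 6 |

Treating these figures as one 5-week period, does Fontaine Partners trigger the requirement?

No

Total gross payments to contractors: $2,967 + $22,799 + $14,296 + $5,680 + $11,836 = $57,578 (≤ $61,000).
Total number of payees: 30 + 12 + 29 + 17 + 6 = 94 (≤ 100).
The test is 'and': the rule requires both, and at least one is not exceeded.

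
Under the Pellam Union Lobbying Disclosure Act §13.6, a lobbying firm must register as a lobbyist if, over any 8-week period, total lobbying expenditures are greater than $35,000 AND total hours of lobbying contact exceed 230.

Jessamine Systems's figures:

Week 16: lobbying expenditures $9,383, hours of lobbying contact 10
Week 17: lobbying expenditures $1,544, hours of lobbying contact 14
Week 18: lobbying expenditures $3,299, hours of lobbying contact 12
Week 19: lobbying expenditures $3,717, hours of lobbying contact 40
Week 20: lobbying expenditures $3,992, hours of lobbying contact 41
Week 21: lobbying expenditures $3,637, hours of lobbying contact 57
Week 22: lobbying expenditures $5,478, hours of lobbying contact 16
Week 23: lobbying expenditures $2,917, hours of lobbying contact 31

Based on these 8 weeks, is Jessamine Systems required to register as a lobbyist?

No

Total lobbying expenditures: $9,383 + $1,544 + $3,299 + $3,717 + $3,992 + $3,637 + $5,478 + $2,917 = $33,967 (≤ $35,000).
Total hours of lobbying contact: 10 + 14 + 12 + 40 + 41 + 57 + 16 + 31 = 221 (≤ 230).
The test is 'and': the rule requires both, and at least one is not exceeded.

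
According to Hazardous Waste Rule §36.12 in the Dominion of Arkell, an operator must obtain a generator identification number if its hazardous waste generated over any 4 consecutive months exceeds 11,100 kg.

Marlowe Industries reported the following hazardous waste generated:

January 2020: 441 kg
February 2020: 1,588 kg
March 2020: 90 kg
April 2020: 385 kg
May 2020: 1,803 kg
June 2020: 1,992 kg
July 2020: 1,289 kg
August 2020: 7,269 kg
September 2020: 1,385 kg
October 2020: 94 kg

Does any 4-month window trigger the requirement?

January 2020–April 2020: 441 kg + 1,588 kg + 90 kg + 385 kg = 2,504 kg (under)
February 2020–May 2020: 1,588 kg + 90 kg + 385 kg + 1,803 kg = 3,866 kg (under)
March 2020–June 2020: 90 kg + 385 kg + 1,803 kg + 1,992 kg = 4,270 kg (under)
April 2020–July 2020: 385 kg + 1,803 kg + 1,992 kg + 1,289 kg = 5,469 kg (under)
May 2020–August 2020: 1,803 kg + 1,992 kg + 1,289 kg + 7,269 kg = 12,353 kg (over)
June 2020–September 2020: 1,992 kg + 1,289 kg + 7,269 kg + 1,385 kg = 11,935 kg (over)
July 2020–October 2020: 1,289 kg + 7,269 kg + 1,385 kg + 94 kg = 10,037 kg (under)
At least one window exceeds 11,100 kg.

Yes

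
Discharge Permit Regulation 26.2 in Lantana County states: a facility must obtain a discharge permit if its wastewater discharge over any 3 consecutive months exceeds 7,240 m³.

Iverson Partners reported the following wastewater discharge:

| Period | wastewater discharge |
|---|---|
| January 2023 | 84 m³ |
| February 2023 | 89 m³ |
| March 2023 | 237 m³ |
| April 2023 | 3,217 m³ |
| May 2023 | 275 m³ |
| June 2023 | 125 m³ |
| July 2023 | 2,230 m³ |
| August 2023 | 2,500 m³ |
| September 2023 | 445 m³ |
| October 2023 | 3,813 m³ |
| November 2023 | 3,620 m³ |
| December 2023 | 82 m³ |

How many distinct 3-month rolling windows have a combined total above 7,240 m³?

January 2023–March 2023: 84 m³ + 89 m³ + 237 m³ = 410 m³ (under)
February 2023–April 2023: 89 m³ + 237 m³ + 3,217 m³ = 3,543 m³ (under)
March 2023–May 2023: 237 m³ + 3,217 m³ + 275 m³ = 3,729 m³ (under)
April 2023–June 2023: 3,217 m³ + 275 m³ + 125 m³ = 3,617 m³ (under)
May 2023–July 2023: 275 m³ + 125 m³ + 2,230 m³ = 2,630 m³ (under)
June 2023–August 2023: 125 m³ + 2,230 m³ + 2,500 m³ = 4,855 m³ (under)
July 2023–September 2023: 2,230 m³ + 2,500 m³ + 445 m³ = 5,175 m³ (under)
August 2023–October 2023: 2,500 m³ + 445 m³ + 3,813 m³ = 6,758 m³ (under)
September 2023–November 2023: 445 m³ + 3,813 m³ + 3,620 m³ = 7,878 m³ (over)
October 2023–December 2023: 3,813 m³ + 3,620 m³ + 82 m³ = 7,515 m³ (over)
2 windows exceed the threshold.

2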